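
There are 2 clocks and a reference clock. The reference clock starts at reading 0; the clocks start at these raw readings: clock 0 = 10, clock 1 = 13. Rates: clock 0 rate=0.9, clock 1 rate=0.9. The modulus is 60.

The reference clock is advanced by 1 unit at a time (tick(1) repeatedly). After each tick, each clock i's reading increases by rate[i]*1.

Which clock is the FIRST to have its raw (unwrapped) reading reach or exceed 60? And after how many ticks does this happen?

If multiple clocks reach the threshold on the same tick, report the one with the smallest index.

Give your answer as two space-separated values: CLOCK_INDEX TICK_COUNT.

clock 0: start=10, rate=0.9, needs 60-10 = 50; ticks = ceil(50/0.9) = ceil(55.5556) = 56; reading at tick 56 = 10 + 0.9*56 = 60.4000
clock 1: start=13, rate=0.9, needs 60-13 = 47; ticks = ceil(47/0.9) = ceil(52.2222) = 53; reading at tick 53 = 13 + 0.9*53 = 60.7000
Minimum tick count = 53; winners = [1]; smallest index = 1

Answer: 1 53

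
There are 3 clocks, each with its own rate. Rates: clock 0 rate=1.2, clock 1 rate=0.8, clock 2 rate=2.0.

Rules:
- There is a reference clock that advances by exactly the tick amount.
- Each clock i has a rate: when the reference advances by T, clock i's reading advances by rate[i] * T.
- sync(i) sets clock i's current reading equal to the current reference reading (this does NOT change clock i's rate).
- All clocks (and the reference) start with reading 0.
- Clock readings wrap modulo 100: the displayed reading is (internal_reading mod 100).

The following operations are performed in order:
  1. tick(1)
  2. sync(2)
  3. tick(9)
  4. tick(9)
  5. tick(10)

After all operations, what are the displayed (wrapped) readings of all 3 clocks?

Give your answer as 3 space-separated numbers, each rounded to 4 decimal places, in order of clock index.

After op 1 tick(1): ref=1.0000 raw=[1.2000 0.8000 2.0000]
After op 2 sync(2): ref=1.0000 raw=[1.2000 0.8000 1.0000]
After op 3 tick(9): ref=10.0000 raw=[12.0000 8.0000 19.0000]
After op 4 tick(9): ref=19.0000 raw=[22.8000 15.2000 37.0000]
After op 5 tick(10): ref=29.0000 raw=[34.8000 23.2000 57.0000]
Wrap final raw readings (mod 100): 34.8000 mod 100 = 34.8000; 23.2000 mod 100 = 23.2000; 57.0000 mod 100 = 57.0000

Answer: 34.8000 23.2000 57.0000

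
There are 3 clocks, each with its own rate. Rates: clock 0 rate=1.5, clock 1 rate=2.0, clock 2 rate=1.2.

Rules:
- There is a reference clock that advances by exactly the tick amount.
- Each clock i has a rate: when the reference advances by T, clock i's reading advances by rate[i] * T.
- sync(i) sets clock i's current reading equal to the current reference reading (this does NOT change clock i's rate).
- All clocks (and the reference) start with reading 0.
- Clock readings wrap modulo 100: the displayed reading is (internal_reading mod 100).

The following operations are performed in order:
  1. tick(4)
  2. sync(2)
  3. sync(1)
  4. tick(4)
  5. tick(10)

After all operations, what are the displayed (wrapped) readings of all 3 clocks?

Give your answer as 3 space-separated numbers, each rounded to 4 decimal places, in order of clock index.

Answer: 27.0000 32.0000 20.8000

Derivation:
After op 1 tick(4): ref=4.0000 raw=[6.0000 8.0000 4.8000]
After op 2 sync(2): ref=4.0000 raw=[6.0000 8.0000 4.0000]
After op 3 sync(1): ref=4.0000 raw=[6.0000 4.0000 4.0000]
After op 4 tick(4): ref=8.0000 raw=[12.0000 12.0000 8.8000]
After op 5 tick(10): ref=18.0000 raw=[27.0000 32.0000 20.8000]
Wrap final raw readings (mod 100): 27.0000 mod 100 = 27.0000; 32.0000 mod 100 = 32.0000; 20.8000 mod 100 = 20.8000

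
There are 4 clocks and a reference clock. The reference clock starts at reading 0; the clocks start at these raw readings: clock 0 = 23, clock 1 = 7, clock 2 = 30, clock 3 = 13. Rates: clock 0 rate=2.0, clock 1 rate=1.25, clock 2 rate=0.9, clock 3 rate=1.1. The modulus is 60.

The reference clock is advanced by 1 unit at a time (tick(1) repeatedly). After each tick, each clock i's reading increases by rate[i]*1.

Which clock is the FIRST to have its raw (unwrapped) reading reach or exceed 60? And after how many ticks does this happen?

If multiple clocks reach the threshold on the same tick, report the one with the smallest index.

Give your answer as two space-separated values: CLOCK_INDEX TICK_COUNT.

Answer: 0 19

Derivation:
clock 0: start=23, rate=2.0, needs 60-23 = 37; ticks = ceil(37/2.0) = ceil(18.5000) = 19; reading at tick 19 = 23 + 2.0*19 = 61.0000
clock 1: start=7, rate=1.25, needs 60-7 = 53; ticks = ceil(53/1.25) = ceil(42.4000) = 43; reading at tick 43 = 7 + 1.25*43 = 60.7500
clock 2: start=30, rate=0.9, needs 60-30 = 30; ticks = ceil(30/0.9) = ceil(33.3333) = 34; reading at tick 34 = 30 + 0.9*34 = 60.6000
clock 3: start=13, rate=1.1, needs 60-13 = 47; ticks = ceil(47/1.1) = ceil(42.7273) = 43; reading at tick 43 = 13 + 1.1*43 = 60.3000
Minimum tick count = 19; winners = [0]; smallest index = 0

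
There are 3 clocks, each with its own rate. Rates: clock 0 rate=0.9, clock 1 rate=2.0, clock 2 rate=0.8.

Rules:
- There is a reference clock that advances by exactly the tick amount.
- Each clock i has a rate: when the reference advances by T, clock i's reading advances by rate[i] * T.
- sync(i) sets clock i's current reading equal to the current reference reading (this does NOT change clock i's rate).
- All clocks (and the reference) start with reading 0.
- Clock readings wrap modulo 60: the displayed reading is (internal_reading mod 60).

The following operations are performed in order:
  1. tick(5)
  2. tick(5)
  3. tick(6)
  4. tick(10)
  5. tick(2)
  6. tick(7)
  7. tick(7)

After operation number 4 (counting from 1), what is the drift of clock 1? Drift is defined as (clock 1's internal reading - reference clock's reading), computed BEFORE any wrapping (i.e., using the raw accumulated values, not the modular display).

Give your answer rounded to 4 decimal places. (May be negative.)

Answer: 26.0000

Derivation:
After op 1 tick(5): ref=5.0000 raw=[4.5000 10.0000 4.0000]
After op 2 tick(5): ref=10.0000 raw=[9.0000 20.0000 8.0000]
After op 3 tick(6): ref=16.0000 raw=[14.4000 32.0000 12.8000]
After op 4 tick(10): ref=26.0000 raw=[23.4000 52.0000 20.8000]
Drift of clock 1 after op 4: 52.0000 - 26.0000 = 26.0000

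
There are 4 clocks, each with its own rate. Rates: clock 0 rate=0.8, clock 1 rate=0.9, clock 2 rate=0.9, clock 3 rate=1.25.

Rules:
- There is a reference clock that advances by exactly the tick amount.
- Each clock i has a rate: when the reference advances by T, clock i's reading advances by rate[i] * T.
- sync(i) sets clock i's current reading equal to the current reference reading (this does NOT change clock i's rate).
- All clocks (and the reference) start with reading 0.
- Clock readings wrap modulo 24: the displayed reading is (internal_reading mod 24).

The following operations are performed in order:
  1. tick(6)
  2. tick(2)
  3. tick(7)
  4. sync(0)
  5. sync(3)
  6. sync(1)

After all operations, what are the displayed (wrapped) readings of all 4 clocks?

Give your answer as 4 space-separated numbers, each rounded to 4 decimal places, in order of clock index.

Answer: 15.0000 15.0000 13.5000 15.0000

Derivation:
After op 1 tick(6): ref=6.0000 raw=[4.8000 5.4000 5.4000 7.5000]
After op 2 tick(2): ref=8.0000 raw=[6.4000 7.2000 7.2000 10.0000]
After op 3 tick(7): ref=15.0000 raw=[12.0000 13.5000 13.5000 18.7500]
After op 4 sync(0): ref=15.0000 raw=[15.0000 13.5000 13.5000 18.7500]
After op 5 sync(3): ref=15.0000 raw=[15.0000 13.5000 13.5000 15.0000]
After op 6 sync(1): ref=15.0000 raw=[15.0000 15.0000 13.5000 15.0000]
Wrap final raw readings (mod 24): 15.0000 mod 24 = 15.0000; 15.0000 mod 24 = 15.0000; 13.5000 mod 24 = 13.5000; 15.0000 mod 24 = 15.0000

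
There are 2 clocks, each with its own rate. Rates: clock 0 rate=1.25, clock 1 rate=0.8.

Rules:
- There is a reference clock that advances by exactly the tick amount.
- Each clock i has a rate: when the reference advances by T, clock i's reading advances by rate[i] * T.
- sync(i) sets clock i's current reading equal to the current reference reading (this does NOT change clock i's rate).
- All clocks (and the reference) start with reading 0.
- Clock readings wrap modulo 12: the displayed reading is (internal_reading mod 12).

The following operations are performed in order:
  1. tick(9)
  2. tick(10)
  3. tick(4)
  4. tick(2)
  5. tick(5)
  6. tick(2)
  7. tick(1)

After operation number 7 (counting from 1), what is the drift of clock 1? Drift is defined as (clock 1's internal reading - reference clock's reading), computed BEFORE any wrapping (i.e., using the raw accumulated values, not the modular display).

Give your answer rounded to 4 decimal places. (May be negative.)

After op 1 tick(9): ref=9.0000 raw=[11.2500 7.2000]
After op 2 tick(10): ref=19.0000 raw=[23.7500 15.2000]
After op 3 tick(4): ref=23.0000 raw=[28.7500 18.4000]
After op 4 tick(2): ref=25.0000 raw=[31.2500 20.0000]
After op 5 tick(5): ref=30.0000 raw=[37.5000 24.0000]
After op 6 tick(2): ref=32.0000 raw=[40.0000 25.6000]
After op 7 tick(1): ref=33.0000 raw=[41.2500 26.4000]
Drift of clock 1 after op 7: 26.4000 - 33.0000 = -6.6000

Answer: -6.6000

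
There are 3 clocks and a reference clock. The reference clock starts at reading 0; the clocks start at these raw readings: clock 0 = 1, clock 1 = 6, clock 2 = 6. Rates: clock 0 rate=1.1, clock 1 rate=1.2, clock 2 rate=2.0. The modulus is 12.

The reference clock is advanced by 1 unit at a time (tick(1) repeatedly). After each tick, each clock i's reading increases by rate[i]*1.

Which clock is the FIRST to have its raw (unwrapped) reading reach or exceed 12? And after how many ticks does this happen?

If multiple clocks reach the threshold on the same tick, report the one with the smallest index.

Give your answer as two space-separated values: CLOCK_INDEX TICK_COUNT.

Answer: 2 3

Derivation:
clock 0: start=1, rate=1.1, needs 12-1 = 11; ticks = ceil(11/1.1) = ceil(10.0000) = 10; reading at tick 10 = 1 + 1.1*10 = 12.0000
clock 1: start=6, rate=1.2, needs 12-6 = 6; ticks = ceil(6/1.2) = ceil(5.0000) = 5; reading at tick 5 = 6 + 1.2*5 = 12.0000
clock 2: start=6, rate=2.0, needs 12-6 = 6; ticks = ceil(6/2.0) = ceil(3.0000) = 3; reading at tick 3 = 6 + 2.0*3 = 12.0000
Minimum tick count = 3; winners = [2]; smallest index = 2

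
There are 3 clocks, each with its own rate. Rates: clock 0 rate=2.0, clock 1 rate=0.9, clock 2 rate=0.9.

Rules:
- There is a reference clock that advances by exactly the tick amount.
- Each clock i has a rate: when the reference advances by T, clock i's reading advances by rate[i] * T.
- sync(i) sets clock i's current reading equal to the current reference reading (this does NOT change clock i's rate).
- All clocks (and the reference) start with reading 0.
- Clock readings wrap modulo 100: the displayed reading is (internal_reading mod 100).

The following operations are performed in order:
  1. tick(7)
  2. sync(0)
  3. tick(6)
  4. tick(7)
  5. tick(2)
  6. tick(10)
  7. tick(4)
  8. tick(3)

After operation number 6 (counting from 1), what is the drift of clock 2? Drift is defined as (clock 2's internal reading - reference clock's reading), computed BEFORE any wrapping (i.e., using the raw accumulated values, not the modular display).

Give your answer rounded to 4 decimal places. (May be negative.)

After op 1 tick(7): ref=7.0000 raw=[14.0000 6.3000 6.3000]
After op 2 sync(0): ref=7.0000 raw=[7.0000 6.3000 6.3000]
After op 3 tick(6): ref=13.0000 raw=[19.0000 11.7000 11.7000]
After op 4 tick(7): ref=20.0000 raw=[33.0000 18.0000 18.0000]
After op 5 tick(2): ref=22.0000 raw=[37.0000 19.8000 19.8000]
After op 6 tick(10): ref=32.0000 raw=[57.0000 28.8000 28.8000]
Drift of clock 2 after op 6: 28.8000 - 32.0000 = -3.2000

Answer: -3.2000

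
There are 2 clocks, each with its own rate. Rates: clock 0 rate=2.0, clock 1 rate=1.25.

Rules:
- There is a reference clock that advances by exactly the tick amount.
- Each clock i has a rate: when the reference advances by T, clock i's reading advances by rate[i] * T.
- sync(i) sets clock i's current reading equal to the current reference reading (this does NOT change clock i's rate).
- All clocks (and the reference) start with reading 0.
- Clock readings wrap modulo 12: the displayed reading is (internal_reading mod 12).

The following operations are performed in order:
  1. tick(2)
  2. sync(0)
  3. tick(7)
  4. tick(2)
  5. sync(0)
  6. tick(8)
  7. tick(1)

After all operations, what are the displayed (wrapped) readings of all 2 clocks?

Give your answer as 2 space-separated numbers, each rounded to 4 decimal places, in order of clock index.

After op 1 tick(2): ref=2.0000 raw=[4.0000 2.5000]
After op 2 sync(0): ref=2.0000 raw=[2.0000 2.5000]
After op 3 tick(7): ref=9.0000 raw=[16.0000 11.2500]
After op 4 tick(2): ref=11.0000 raw=[20.0000 13.7500]
After op 5 sync(0): ref=11.0000 raw=[11.0000 13.7500]
After op 6 tick(8): ref=19.0000 raw=[27.0000 23.7500]
After op 7 tick(1): ref=20.0000 raw=[29.0000 25.0000]
Wrap final raw readings (mod 12): 29.0000 mod 12 = 5.0000; 25.0000 mod 12 = 1.0000

Answer: 5.0000 1.0000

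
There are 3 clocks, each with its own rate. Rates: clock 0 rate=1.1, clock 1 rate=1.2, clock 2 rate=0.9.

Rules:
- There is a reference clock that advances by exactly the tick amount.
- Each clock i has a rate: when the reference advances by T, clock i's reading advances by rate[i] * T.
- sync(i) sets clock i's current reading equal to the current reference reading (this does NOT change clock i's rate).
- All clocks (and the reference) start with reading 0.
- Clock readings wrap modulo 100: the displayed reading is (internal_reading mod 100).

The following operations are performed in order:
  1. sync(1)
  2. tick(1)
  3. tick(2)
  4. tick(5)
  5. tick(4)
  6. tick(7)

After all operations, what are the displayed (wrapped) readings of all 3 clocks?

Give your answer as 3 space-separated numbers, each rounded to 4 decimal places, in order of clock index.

After op 1 sync(1): ref=0.0000 raw=[0.0000 0.0000 0.0000]
After op 2 tick(1): ref=1.0000 raw=[1.1000 1.2000 0.9000]
After op 3 tick(2): ref=3.0000 raw=[3.3000 3.6000 2.7000]
After op 4 tick(5): ref=8.0000 raw=[8.8000 9.6000 7.2000]
After op 5 tick(4): ref=12.0000 raw=[13.2000 14.4000 10.8000]
After op 6 tick(7): ref=19.0000 raw=[20.9000 22.8000 17.1000]
Wrap final raw readings (mod 100): 20.9000 mod 100 = 20.9000; 22.8000 mod 100 = 22.8000; 17.1000 mod 100 = 17.1000

Answer: 20.9000 22.8000 17.1000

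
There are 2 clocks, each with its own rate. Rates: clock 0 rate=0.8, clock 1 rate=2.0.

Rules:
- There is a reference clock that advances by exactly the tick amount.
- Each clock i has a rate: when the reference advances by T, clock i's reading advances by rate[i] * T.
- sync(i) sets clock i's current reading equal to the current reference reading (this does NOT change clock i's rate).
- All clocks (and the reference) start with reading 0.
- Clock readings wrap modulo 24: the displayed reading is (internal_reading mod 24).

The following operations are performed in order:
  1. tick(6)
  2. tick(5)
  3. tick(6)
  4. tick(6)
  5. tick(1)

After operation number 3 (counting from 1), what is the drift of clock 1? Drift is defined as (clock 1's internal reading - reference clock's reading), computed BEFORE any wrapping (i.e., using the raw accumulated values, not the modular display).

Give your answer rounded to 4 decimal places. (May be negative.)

After op 1 tick(6): ref=6.0000 raw=[4.8000 12.0000]
After op 2 tick(5): ref=11.0000 raw=[8.8000 22.0000]
After op 3 tick(6): ref=17.0000 raw=[13.6000 34.0000]
Drift of clock 1 after op 3: 34.0000 - 17.0000 = 17.0000

Answer: 17.0000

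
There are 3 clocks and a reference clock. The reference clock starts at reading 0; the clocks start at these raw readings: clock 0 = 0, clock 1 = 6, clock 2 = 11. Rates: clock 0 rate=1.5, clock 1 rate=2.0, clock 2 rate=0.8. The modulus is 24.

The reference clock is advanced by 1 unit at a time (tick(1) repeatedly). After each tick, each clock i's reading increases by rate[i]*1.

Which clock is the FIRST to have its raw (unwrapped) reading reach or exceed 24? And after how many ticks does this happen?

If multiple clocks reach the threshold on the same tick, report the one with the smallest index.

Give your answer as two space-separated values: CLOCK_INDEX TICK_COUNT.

Answer: 1 9

Derivation:
clock 0: start=0, rate=1.5, needs 24-0 = 24; ticks = ceil(24/1.5) = ceil(16.0000) = 16; reading at tick 16 = 0 + 1.5*16 = 24.0000
clock 1: start=6, rate=2.0, needs 24-6 = 18; ticks = ceil(18/2.0) = ceil(9.0000) = 9; reading at tick 9 = 6 + 2.0*9 = 24.0000
clock 2: start=11, rate=0.8, needs 24-11 = 13; ticks = ceil(13/0.8) = ceil(16.2500) = 17; reading at tick 17 = 11 + 0.8*17 = 24.6000
Minimum tick count = 9; winners = [1]; smallest index = 1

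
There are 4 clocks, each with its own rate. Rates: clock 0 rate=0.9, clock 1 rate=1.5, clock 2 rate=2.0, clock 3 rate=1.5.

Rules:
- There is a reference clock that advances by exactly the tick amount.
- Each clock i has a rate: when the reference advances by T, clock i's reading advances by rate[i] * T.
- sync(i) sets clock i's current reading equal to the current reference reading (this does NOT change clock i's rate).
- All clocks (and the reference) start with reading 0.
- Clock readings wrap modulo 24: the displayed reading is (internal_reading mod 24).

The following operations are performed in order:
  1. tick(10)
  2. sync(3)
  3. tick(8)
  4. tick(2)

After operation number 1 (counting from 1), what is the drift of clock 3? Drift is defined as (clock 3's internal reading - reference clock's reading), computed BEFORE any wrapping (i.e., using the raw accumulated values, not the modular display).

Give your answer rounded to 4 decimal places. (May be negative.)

After op 1 tick(10): ref=10.0000 raw=[9.0000 15.0000 20.0000 15.0000]
Drift of clock 3 after op 1: 15.0000 - 10.0000 = 5.0000

Answer: 5.0000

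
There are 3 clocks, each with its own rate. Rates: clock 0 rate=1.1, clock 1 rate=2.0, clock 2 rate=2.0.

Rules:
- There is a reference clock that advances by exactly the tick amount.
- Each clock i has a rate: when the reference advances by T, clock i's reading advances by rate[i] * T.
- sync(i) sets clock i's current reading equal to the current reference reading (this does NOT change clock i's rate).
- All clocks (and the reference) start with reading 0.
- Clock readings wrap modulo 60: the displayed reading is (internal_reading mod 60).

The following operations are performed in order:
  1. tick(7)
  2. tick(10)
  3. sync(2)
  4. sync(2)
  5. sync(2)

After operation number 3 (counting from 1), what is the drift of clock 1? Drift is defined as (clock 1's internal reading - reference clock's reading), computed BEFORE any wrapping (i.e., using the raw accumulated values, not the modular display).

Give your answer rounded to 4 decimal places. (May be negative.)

Answer: 17.0000

Derivation:
After op 1 tick(7): ref=7.0000 raw=[7.7000 14.0000 14.0000]
After op 2 tick(10): ref=17.0000 raw=[18.7000 34.0000 34.0000]
After op 3 sync(2): ref=17.0000 raw=[18.7000 34.0000 17.0000]
Drift of clock 1 after op 3: 34.0000 - 17.0000 = 17.0000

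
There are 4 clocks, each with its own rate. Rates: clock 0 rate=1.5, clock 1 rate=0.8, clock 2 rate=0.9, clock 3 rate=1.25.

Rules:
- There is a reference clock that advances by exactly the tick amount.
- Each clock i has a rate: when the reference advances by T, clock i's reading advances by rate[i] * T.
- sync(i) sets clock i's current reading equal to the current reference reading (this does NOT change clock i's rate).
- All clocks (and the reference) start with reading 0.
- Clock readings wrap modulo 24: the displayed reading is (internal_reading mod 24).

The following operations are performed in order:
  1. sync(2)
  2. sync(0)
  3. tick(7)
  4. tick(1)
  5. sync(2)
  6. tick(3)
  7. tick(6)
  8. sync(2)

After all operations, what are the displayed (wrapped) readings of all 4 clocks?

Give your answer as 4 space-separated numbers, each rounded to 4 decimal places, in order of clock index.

After op 1 sync(2): ref=0.0000 raw=[0.0000 0.0000 0.0000 0.0000]
After op 2 sync(0): ref=0.0000 raw=[0.0000 0.0000 0.0000 0.0000]
After op 3 tick(7): ref=7.0000 raw=[10.5000 5.6000 6.3000 8.7500]
After op 4 tick(1): ref=8.0000 raw=[12.0000 6.4000 7.2000 10.0000]
After op 5 sync(2): ref=8.0000 raw=[12.0000 6.4000 8.0000 10.0000]
After op 6 tick(3): ref=11.0000 raw=[16.5000 8.8000 10.7000 13.7500]
After op 7 tick(6): ref=17.0000 raw=[25.5000 13.6000 16.1000 21.2500]
After op 8 sync(2): ref=17.0000 raw=[25.5000 13.6000 17.0000 21.2500]
Wrap final raw readings (mod 24): 25.5000 mod 24 = 1.5000; 13.6000 mod 24 = 13.6000; 17.0000 mod 24 = 17.0000; 21.2500 mod 24 = 21.2500

Answer: 1.5000 13.6000 17.0000 21.2500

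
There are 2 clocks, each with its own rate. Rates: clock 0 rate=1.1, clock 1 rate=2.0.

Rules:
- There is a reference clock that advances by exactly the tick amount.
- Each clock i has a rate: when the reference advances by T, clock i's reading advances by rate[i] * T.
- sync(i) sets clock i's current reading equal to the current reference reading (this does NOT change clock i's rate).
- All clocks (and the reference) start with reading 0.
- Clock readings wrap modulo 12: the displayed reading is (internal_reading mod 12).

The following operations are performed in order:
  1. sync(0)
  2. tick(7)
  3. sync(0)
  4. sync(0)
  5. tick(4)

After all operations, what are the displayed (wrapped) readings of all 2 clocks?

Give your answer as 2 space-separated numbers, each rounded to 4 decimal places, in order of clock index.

After op 1 sync(0): ref=0.0000 raw=[0.0000 0.0000]
After op 2 tick(7): ref=7.0000 raw=[7.7000 14.0000]
After op 3 sync(0): ref=7.0000 raw=[7.0000 14.0000]
After op 4 sync(0): ref=7.0000 raw=[7.0000 14.0000]
After op 5 tick(4): ref=11.0000 raw=[11.4000 22.0000]
Wrap final raw readings (mod 12): 11.4000 mod 12 = 11.4000; 22.0000 mod 12 = 10.0000

Answer: 11.4000 10.0000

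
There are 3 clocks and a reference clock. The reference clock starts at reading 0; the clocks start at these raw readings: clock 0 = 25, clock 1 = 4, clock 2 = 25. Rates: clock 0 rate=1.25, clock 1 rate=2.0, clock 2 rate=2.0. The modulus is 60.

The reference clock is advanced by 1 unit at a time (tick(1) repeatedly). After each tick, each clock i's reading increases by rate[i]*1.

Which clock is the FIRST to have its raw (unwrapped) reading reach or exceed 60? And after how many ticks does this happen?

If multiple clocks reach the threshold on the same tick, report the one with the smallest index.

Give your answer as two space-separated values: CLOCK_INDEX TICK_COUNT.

Answer: 2 18

Derivation:
clock 0: start=25, rate=1.25, needs 60-25 = 35; ticks = ceil(35/1.25) = ceil(28.0000) = 28; reading at tick 28 = 25 + 1.25*28 = 60.0000
clock 1: start=4, rate=2.0, needs 60-4 = 56; ticks = ceil(56/2.0) = ceil(28.0000) = 28; reading at tick 28 = 4 + 2.0*28 = 60.0000
clock 2: start=25, rate=2.0, needs 60-25 = 35; ticks = ceil(35/2.0) = ceil(17.5000) = 18; reading at tick 18 = 25 + 2.0*18 = 61.0000
Minimum tick count = 18; winners = [2]; smallest index = 2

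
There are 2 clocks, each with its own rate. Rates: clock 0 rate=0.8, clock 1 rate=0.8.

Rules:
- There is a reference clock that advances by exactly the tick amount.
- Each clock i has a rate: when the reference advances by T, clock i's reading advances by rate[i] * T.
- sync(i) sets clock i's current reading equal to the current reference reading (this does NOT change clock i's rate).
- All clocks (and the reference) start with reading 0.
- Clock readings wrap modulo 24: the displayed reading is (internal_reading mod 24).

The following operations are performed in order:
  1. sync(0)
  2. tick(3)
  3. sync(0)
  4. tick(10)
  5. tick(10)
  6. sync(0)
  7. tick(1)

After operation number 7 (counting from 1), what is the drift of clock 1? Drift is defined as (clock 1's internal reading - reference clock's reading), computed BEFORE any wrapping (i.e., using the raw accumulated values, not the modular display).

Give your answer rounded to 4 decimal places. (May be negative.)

Answer: -4.8000

Derivation:
After op 1 sync(0): ref=0.0000 raw=[0.0000 0.0000]
After op 2 tick(3): ref=3.0000 raw=[2.4000 2.4000]
After op 3 sync(0): ref=3.0000 raw=[3.0000 2.4000]
After op 4 tick(10): ref=13.0000 raw=[11.0000 10.4000]
After op 5 tick(10): ref=23.0000 raw=[19.0000 18.4000]
After op 6 sync(0): ref=23.0000 raw=[23.0000 18.4000]
After op 7 tick(1): ref=24.0000 raw=[23.8000 19.2000]
Drift of clock 1 after op 7: 19.2000 - 24.0000 = -4.8000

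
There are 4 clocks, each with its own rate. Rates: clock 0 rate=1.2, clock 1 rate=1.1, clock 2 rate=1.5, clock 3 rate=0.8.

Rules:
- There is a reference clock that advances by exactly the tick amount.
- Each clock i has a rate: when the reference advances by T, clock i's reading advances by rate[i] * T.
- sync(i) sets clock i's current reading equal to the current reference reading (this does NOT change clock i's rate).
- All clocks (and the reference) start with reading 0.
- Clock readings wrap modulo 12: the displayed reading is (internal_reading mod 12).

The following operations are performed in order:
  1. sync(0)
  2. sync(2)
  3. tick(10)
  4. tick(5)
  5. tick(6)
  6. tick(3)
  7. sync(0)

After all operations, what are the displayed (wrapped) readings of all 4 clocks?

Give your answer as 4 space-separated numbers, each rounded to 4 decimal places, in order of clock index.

Answer: 0.0000 2.4000 0.0000 7.2000

Derivation:
After op 1 sync(0): ref=0.0000 raw=[0.0000 0.0000 0.0000 0.0000]
After op 2 sync(2): ref=0.0000 raw=[0.0000 0.0000 0.0000 0.0000]
After op 3 tick(10): ref=10.0000 raw=[12.0000 11.0000 15.0000 8.0000]
After op 4 tick(5): ref=15.0000 raw=[18.0000 16.5000 22.5000 12.0000]
After op 5 tick(6): ref=21.0000 raw=[25.2000 23.1000 31.5000 16.8000]
After op 6 tick(3): ref=24.0000 raw=[28.8000 26.4000 36.0000 19.2000]
After op 7 sync(0): ref=24.0000 raw=[24.0000 26.4000 36.0000 19.2000]
Wrap final raw readings (mod 12): 24.0000 mod 12 = 0.0000; 26.4000 mod 12 = 2.4000; 36.0000 mod 12 = 0.0000; 19.2000 mod 12 = 7.2000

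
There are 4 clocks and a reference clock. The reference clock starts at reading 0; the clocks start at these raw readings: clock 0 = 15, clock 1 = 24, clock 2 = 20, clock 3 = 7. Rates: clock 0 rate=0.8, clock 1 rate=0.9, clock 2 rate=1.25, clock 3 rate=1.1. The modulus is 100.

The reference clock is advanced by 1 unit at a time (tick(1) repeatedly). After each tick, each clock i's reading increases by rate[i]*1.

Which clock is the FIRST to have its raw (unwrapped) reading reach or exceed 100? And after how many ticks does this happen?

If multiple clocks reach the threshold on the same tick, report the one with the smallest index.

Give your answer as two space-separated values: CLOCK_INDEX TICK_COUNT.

Answer: 2 64

Derivation:
clock 0: start=15, rate=0.8, needs 100-15 = 85; ticks = ceil(85/0.8) = ceil(106.2500) = 107; reading at tick 107 = 15 + 0.8*107 = 100.6000
clock 1: start=24, rate=0.9, needs 100-24 = 76; ticks = ceil(76/0.9) = ceil(84.4444) = 85; reading at tick 85 = 24 + 0.9*85 = 100.5000
clock 2: start=20, rate=1.25, needs 100-20 = 80; ticks = ceil(80/1.25) = ceil(64.0000) = 64; reading at tick 64 = 20 + 1.25*64 = 100.0000
clock 3: start=7, rate=1.1, needs 100-7 = 93; ticks = ceil(93/1.1) = ceil(84.5455) = 85; reading at tick 85 = 7 + 1.1*85 = 100.5000
Minimum tick count = 64; winners = [2]; smallest index = 2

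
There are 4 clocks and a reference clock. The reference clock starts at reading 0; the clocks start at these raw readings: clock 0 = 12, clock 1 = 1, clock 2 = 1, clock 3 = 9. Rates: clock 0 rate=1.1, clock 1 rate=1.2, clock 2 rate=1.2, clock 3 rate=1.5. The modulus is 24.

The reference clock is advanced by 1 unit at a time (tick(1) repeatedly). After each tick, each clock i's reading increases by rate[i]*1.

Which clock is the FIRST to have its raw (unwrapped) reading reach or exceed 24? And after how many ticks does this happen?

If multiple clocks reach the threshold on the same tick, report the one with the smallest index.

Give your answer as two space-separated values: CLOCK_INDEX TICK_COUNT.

Answer: 3 10

Derivation:
clock 0: start=12, rate=1.1, needs 24-12 = 12; ticks = ceil(12/1.1) = ceil(10.9091) = 11; reading at tick 11 = 12 + 1.1*11 = 24.1000
clock 1: start=1, rate=1.2, needs 24-1 = 23; ticks = ceil(23/1.2) = ceil(19.1667) = 20; reading at tick 20 = 1 + 1.2*20 = 25.0000
clock 2: start=1, rate=1.2, needs 24-1 = 23; ticks = ceil(23/1.2) = ceil(19.1667) = 20; reading at tick 20 = 1 + 1.2*20 = 25.0000
clock 3: start=9, rate=1.5, needs 24-9 = 15; ticks = ceil(15/1.5) = ceil(10.0000) = 10; reading at tick 10 = 9 + 1.5*10 = 24.0000
Minimum tick count = 10; winners = [3]; smallest index = 3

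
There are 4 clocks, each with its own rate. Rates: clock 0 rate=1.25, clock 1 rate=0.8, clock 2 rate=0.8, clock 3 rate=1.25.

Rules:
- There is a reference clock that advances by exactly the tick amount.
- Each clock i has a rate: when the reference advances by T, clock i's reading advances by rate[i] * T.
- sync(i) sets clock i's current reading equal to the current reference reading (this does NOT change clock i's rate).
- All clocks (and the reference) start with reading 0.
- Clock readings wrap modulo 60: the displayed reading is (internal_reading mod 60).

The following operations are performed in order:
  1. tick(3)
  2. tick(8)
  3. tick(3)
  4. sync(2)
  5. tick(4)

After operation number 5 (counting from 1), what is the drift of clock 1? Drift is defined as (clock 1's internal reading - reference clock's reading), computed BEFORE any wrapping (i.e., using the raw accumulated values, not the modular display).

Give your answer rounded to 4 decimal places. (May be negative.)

Answer: -3.6000

Derivation:
After op 1 tick(3): ref=3.0000 raw=[3.7500 2.4000 2.4000 3.7500]
After op 2 tick(8): ref=11.0000 raw=[13.7500 8.8000 8.8000 13.7500]
After op 3 tick(3): ref=14.0000 raw=[17.5000 11.2000 11.2000 17.5000]
After op 4 sync(2): ref=14.0000 raw=[17.5000 11.2000 14.0000 17.5000]
After op 5 tick(4): ref=18.0000 raw=[22.5000 14.4000 17.2000 22.5000]
Drift of clock 1 after op 5: 14.4000 - 18.0000 = -3.6000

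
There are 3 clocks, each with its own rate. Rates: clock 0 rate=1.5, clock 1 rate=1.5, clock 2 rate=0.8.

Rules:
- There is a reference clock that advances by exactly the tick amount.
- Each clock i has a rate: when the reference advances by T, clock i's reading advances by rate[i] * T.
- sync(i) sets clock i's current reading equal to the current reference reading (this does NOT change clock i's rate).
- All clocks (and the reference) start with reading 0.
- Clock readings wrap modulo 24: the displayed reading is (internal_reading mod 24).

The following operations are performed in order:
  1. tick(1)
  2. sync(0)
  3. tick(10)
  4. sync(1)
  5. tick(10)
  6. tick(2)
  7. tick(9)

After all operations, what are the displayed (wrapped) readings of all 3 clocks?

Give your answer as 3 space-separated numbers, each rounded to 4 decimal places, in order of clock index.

After op 1 tick(1): ref=1.0000 raw=[1.5000 1.5000 0.8000]
After op 2 sync(0): ref=1.0000 raw=[1.0000 1.5000 0.8000]
After op 3 tick(10): ref=11.0000 raw=[16.0000 16.5000 8.8000]
After op 4 sync(1): ref=11.0000 raw=[16.0000 11.0000 8.8000]
After op 5 tick(10): ref=21.0000 raw=[31.0000 26.0000 16.8000]
After op 6 tick(2): ref=23.0000 raw=[34.0000 29.0000 18.4000]
After op 7 tick(9): ref=32.0000 raw=[47.5000 42.5000 25.6000]
Wrap final raw readings (mod 24): 47.5000 mod 24 = 23.5000; 42.5000 mod 24 = 18.5000; 25.6000 mod 24 = 1.6000

Answer: 23.5000 18.5000 1.6000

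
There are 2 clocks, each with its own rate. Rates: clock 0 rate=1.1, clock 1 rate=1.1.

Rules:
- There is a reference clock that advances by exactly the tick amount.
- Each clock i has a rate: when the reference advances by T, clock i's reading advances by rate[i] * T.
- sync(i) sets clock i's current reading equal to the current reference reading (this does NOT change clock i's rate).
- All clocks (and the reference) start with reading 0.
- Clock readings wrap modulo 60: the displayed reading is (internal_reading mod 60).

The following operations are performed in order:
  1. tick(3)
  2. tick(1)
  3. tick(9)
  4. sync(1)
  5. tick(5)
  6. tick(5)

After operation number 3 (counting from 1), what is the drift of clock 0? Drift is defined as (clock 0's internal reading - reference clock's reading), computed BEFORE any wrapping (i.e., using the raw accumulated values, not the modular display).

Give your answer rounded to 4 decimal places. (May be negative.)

Answer: 1.3000

Derivation:
After op 1 tick(3): ref=3.0000 raw=[3.3000 3.3000]
After op 2 tick(1): ref=4.0000 raw=[4.4000 4.4000]
After op 3 tick(9): ref=13.0000 raw=[14.3000 14.3000]
Drift of clock 0 after op 3: 14.3000 - 13.0000 = 1.3000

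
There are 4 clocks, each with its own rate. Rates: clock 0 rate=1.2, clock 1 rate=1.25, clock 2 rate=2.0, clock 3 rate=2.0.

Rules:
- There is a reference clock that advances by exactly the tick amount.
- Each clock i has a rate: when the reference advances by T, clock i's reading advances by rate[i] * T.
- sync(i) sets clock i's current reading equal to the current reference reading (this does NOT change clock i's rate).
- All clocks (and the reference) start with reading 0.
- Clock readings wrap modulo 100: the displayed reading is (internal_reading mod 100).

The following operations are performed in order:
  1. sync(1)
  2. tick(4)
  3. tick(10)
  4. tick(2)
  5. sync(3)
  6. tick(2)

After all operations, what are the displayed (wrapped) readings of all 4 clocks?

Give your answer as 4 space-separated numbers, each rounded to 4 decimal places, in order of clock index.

After op 1 sync(1): ref=0.0000 raw=[0.0000 0.0000 0.0000 0.0000]
After op 2 tick(4): ref=4.0000 raw=[4.8000 5.0000 8.0000 8.0000]
After op 3 tick(10): ref=14.0000 raw=[16.8000 17.5000 28.0000 28.0000]
After op 4 tick(2): ref=16.0000 raw=[19.2000 20.0000 32.0000 32.0000]
After op 5 sync(3): ref=16.0000 raw=[19.2000 20.0000 32.0000 16.0000]
After op 6 tick(2): ref=18.0000 raw=[21.6000 22.5000 36.0000 20.0000]
Wrap final raw readings (mod 100): 21.6000 mod 100 = 21.6000; 22.5000 mod 100 = 22.5000; 36.0000 mod 100 = 36.0000; 20.0000 mod 100 = 20.0000

Answer: 21.6000 22.5000 36.0000 20.0000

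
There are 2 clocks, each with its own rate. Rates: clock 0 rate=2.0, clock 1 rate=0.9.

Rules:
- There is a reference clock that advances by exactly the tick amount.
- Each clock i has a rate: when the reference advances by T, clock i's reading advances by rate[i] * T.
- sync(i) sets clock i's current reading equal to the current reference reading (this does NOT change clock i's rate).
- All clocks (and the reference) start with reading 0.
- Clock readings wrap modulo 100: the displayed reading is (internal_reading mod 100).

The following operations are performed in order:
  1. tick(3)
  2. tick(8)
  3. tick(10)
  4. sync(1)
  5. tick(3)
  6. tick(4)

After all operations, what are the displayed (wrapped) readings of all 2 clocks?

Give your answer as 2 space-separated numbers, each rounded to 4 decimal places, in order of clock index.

Answer: 56.0000 27.3000

Derivation:
After op 1 tick(3): ref=3.0000 raw=[6.0000 2.7000]
After op 2 tick(8): ref=11.0000 raw=[22.0000 9.9000]
After op 3 tick(10): ref=21.0000 raw=[42.0000 18.9000]
After op 4 sync(1): ref=21.0000 raw=[42.0000 21.0000]
After op 5 tick(3): ref=24.0000 raw=[48.0000 23.7000]
After op 6 tick(4): ref=28.0000 raw=[56.0000 27.3000]
Wrap final raw readings (mod 100): 56.0000 mod 100 = 56.0000; 27.3000 mod 100 = 27.3000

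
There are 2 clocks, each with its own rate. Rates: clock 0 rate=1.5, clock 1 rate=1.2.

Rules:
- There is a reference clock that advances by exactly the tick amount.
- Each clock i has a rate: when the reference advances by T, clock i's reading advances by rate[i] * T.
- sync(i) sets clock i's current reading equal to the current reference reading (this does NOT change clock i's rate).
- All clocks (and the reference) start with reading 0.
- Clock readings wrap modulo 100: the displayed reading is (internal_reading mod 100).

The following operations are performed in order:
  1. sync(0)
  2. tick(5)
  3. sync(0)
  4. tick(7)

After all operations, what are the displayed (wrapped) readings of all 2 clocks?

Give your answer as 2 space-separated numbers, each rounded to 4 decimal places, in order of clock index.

After op 1 sync(0): ref=0.0000 raw=[0.0000 0.0000]
After op 2 tick(5): ref=5.0000 raw=[7.5000 6.0000]
After op 3 sync(0): ref=5.0000 raw=[5.0000 6.0000]
After op 4 tick(7): ref=12.0000 raw=[15.5000 14.4000]
Wrap final raw readings (mod 100): 15.5000 mod 100 = 15.5000; 14.4000 mod 100 = 14.4000

Answer: 15.5000 14.4000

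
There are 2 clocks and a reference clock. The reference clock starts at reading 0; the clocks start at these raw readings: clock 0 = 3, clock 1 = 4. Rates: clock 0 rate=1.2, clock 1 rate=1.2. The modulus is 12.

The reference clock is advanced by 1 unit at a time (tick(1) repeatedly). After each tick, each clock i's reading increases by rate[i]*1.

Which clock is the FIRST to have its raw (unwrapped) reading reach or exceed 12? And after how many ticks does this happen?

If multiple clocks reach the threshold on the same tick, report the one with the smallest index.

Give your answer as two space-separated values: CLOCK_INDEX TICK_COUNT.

Answer: 1 7

Derivation:
clock 0: start=3, rate=1.2, needs 12-3 = 9; ticks = ceil(9/1.2) = ceil(7.5000) = 8; reading at tick 8 = 3 + 1.2*8 = 12.6000
clock 1: start=4, rate=1.2, needs 12-4 = 8; ticks = ceil(8/1.2) = ceil(6.6667) = 7; reading at tick 7 = 4 + 1.2*7 = 12.4000
Minimum tick count = 7; winners = [1]; smallest index = 1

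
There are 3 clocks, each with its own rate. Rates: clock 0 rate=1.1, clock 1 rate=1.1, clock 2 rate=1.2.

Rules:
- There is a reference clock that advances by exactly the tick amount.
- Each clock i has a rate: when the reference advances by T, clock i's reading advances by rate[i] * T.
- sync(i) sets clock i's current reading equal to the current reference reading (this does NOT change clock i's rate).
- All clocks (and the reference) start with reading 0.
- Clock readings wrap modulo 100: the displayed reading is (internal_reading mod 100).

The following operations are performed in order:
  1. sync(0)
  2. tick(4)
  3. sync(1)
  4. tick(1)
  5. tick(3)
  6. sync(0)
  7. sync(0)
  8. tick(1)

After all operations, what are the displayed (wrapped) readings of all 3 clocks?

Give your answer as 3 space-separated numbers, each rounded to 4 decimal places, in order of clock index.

Answer: 9.1000 9.5000 10.8000

Derivation:
After op 1 sync(0): ref=0.0000 raw=[0.0000 0.0000 0.0000]
After op 2 tick(4): ref=4.0000 raw=[4.4000 4.4000 4.8000]
After op 3 sync(1): ref=4.0000 raw=[4.4000 4.0000 4.8000]
After op 4 tick(1): ref=5.0000 raw=[5.5000 5.1000 6.0000]
After op 5 tick(3): ref=8.0000 raw=[8.8000 8.4000 9.6000]
After op 6 sync(0): ref=8.0000 raw=[8.0000 8.4000 9.6000]
After op 7 sync(0): ref=8.0000 raw=[8.0000 8.4000 9.6000]
After op 8 tick(1): ref=9.0000 raw=[9.1000 9.5000 10.8000]
Wrap final raw readings (mod 100): 9.1000 mod 100 = 9.1000; 9.5000 mod 100 = 9.5000; 10.8000 mod 100 = 10.8000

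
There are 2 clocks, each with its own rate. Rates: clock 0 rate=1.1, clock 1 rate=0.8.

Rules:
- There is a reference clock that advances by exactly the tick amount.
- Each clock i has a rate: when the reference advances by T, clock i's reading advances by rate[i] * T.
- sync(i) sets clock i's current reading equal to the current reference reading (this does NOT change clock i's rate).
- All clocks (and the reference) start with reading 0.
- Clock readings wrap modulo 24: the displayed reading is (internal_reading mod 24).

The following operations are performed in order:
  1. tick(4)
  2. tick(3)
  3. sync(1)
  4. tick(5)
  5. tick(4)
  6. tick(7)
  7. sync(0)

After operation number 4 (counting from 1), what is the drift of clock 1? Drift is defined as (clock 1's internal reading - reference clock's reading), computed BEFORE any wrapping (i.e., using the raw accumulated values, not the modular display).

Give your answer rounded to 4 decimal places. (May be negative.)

After op 1 tick(4): ref=4.0000 raw=[4.4000 3.2000]
After op 2 tick(3): ref=7.0000 raw=[7.7000 5.6000]
After op 3 sync(1): ref=7.0000 raw=[7.7000 7.0000]
After op 4 tick(5): ref=12.0000 raw=[13.2000 11.0000]
Drift of clock 1 after op 4: 11.0000 - 12.0000 = -1.0000

Answer: -1.0000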